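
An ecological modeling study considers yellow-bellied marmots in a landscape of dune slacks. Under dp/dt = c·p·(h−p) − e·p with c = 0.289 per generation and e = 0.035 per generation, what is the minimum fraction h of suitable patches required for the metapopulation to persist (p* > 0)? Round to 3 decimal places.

0.121

p* = h − e/c is positive only when h > e/c.
h_min = e/c = 0.035/0.289 = 0.1211.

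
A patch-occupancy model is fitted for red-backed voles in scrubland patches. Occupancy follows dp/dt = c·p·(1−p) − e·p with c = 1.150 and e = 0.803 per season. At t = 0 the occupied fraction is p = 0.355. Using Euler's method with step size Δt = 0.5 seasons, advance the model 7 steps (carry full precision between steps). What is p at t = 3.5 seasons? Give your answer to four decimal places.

0.3138

Update rule: p ← p + [c·p·(1−p) − e·p]·Δt with Δt = 0.5.
  1  |  dp/dt·Δt = -0.010872  |  p_1 = 0.344128
  2  |  dp/dt·Δt = -0.008388  |  p_2 = 0.335740
  3  |  dp/dt·Δt = -0.006564  |  p_3 = 0.329176
  4  |  dp/dt·Δt = -0.005193  |  p_4 = 0.323983
  5  |  dp/dt·Δt = -0.004144  |  p_5 = 0.319839
  6  |  dp/dt·Δt = -0.003329  |  p_6 = 0.316511
  7  |  dp/dt·Δt = -0.002688  |  p_7 = 0.313822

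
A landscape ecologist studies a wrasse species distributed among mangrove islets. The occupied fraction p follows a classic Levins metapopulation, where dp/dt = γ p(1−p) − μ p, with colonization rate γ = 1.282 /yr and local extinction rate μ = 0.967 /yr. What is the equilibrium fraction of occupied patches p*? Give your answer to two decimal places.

At equilibrium, colonization balances extinction: γ·p*·(1−p*) = μ·p*.
So p* = 1 − μ/γ = 1 − 0.967/1.282 = 1 − 0.7543 = 0.2457.

0.25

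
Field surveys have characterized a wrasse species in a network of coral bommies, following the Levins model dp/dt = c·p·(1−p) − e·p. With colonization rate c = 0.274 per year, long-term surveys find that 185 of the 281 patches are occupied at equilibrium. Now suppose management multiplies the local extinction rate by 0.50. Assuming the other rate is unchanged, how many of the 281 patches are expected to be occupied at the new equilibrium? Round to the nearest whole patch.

233

Observed p* = 185/281 = 0.65836.
Balance c(1−p*) = e gives e = 0.274×(1 − 0.65836) = 0.09361.
New p* = 1 − e/c = 1 − 0.04680/0.27400 = 0.82920.
Expected occupied = 281 × 0.82920 = 233.01 ≈ 233.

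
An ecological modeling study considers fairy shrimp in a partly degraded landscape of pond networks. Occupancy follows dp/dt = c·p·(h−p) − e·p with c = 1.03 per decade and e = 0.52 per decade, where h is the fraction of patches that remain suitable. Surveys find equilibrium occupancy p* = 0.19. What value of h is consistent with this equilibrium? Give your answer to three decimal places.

At equilibrium c(h−p*) = e, so h = p* + e/c.
h = 0.19 + 0.52/1.03 = 0.19 + 0.5049 = 0.6949.

0.695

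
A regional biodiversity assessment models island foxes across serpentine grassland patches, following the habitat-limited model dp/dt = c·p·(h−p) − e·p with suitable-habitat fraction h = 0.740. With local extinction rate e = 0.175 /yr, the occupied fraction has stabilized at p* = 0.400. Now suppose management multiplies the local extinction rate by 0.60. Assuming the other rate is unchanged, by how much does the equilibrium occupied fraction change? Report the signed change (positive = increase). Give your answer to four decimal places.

0.1360

Balance c(h−p*) = e gives c = e/(0.74 − 0.40000) = 0.175/0.34000 = 0.51471.
New p* = 0.74 − e/c = 0.74 − 0.10500/0.51471 = 0.53600.
Δp* = 0.53600 − 0.40000 = +0.13600.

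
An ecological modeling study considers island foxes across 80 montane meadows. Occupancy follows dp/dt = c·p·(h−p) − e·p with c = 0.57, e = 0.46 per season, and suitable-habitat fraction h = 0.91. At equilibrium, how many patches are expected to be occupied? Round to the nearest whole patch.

p* = h − e/c = 0.91 − 0.8070 = 0.1030.
Expected occupied patches = N × p* = 80 × 0.1030 = 8.24 ≈ 8.

8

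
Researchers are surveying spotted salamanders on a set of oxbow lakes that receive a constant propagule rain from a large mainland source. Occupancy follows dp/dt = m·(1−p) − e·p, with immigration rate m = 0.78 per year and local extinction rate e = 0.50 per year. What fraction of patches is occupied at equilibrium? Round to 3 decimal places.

Setting dp/dt = 0: m − m·p* = e·p*, so m = (m+e)·p*.
p* = m/(m+e) = 0.78/(0.78+0.50) = 0.78/1.2800 = 0.6094.

0.609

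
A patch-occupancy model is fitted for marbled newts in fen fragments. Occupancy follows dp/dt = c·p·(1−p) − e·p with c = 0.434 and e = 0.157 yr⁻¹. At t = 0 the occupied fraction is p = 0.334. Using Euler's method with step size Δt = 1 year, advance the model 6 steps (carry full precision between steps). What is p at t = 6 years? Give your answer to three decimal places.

Update rule: p ← p + [c·p·(1−p) − e·p]·Δt with Δt = 1.
  1  |  dp/dt·Δt = +0.044103  |  p_1 = 0.378103
  2  |  dp/dt·Δt = +0.042689  |  p_2 = 0.420792
  3  |  dp/dt·Δt = +0.039713  |  p_3 = 0.460505
  4  |  dp/dt·Δt = +0.035524  |  p_4 = 0.496028
  5  |  dp/dt·Δt = +0.030617  |  p_5 = 0.526645
  6  |  dp/dt·Δt = +0.025509  |  p_6 = 0.552154

0.552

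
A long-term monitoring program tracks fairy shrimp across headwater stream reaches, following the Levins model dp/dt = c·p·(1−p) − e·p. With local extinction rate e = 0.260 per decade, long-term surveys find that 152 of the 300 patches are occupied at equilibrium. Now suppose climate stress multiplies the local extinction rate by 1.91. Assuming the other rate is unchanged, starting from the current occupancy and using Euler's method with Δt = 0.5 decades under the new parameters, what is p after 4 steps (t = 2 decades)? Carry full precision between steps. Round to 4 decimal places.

Observed p* = 152/300 = 0.50667.
Balance c(1−p*) = e gives c = e/(1 − 0.50667) = 0.260/0.49333 = 0.52703.
Starting from p₀ = 0.50667; update p ← p + (dp/dt)·Δt with the new parameters.
p: 0.50667 → 0.44673  (Δp = -0.05994)
p: 0.44673 → 0.40094  (Δp = -0.04579)
p: 0.40094 → 0.36468  (Δp = -0.03626)
p: 0.36468 → 0.33518  (Δp = -0.02950)

0.3352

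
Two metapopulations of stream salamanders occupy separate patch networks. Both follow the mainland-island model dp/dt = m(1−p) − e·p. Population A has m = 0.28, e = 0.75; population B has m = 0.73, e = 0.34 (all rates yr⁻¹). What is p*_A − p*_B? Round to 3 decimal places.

-0.410

A: p*_A = m/(m+e) = 0.28/1.0300 = 0.2718.
B: p*_B = 0.73/1.0700 = 0.6822.
p*_A − p*_B = 0.2718 − 0.6822 = -0.4104.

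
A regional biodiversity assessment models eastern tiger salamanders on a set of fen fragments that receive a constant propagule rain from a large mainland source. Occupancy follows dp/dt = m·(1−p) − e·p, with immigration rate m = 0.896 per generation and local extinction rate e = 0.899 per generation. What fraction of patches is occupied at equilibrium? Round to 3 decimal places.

0.499

At equilibrium the propagule rain into empty patches balances local extinction: m(1−p*) = e·p*.
p* = m/(m+e) = 0.896/(0.896+0.899) = 0.896/1.7950 = 0.4992.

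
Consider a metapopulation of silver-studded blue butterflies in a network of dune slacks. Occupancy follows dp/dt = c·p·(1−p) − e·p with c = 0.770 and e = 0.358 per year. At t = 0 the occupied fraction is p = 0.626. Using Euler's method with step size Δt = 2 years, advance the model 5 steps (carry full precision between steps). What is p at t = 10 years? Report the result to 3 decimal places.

Update rule: p ← p + [c·p·(1−p) − e·p]·Δt with Δt = 2.
p: 0.62600 → 0.53833  (Δp = -0.08767)
p: 0.53833 → 0.53562  (Δp = -0.00271)
p: 0.53562 → 0.53516  (Δp = -0.00046)
p: 0.53516 → 0.53508  (Δp = -0.00008)
p: 0.53508 → 0.53507  (Δp = -0.00001)

0.535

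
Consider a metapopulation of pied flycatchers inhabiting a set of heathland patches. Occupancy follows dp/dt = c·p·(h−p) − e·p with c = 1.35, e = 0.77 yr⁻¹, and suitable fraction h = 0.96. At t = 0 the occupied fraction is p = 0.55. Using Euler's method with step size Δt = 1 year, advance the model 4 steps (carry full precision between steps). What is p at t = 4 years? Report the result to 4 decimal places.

0.3932

Update rule: p ← p + [c·p·(h−p) − e·p]·Δt with Δt = 1.
step 1: Δp = -0.11908, p = 0.43093
step 2: Δp = -0.02402, p = 0.40690
step 3: Δp = -0.00949, p = 0.39741
step 4: Δp = -0.00418, p = 0.39324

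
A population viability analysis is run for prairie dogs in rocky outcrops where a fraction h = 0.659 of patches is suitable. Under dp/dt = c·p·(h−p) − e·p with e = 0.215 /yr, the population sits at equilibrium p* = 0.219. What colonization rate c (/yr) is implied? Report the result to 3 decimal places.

0.489

At equilibrium c(h−p*) = e, so c = e/(h−p*).
c = 0.215/(0.659 − 0.219) = 0.215/0.4400 = 0.4886.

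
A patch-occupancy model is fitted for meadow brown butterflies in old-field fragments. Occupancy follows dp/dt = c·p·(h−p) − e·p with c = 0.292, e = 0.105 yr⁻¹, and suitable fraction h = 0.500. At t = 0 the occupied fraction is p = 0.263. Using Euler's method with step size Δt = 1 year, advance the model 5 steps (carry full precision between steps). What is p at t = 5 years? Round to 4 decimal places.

Update rule: p ← p + [c·p·(h−p) − e·p]·Δt with Δt = 1.
step 1: Δp = -0.00941, p = 0.25359
step 2: Δp = -0.00838, p = 0.24521
step 3: Δp = -0.00750, p = 0.23770
step 4: Δp = -0.00675, p = 0.23095
step 5: Δp = -0.00611, p = 0.22484

0.2248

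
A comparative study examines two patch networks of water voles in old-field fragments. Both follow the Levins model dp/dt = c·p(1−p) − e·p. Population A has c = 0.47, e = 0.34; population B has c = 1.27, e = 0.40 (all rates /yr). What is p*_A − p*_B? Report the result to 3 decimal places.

-0.408

A: p*_A = 1 − 0.34/0.47 = 0.2766.
B: p*_B = 1 − 0.40/1.27 = 0.6850.
p*_A − p*_B = 0.2766 − 0.6850 = -0.4084.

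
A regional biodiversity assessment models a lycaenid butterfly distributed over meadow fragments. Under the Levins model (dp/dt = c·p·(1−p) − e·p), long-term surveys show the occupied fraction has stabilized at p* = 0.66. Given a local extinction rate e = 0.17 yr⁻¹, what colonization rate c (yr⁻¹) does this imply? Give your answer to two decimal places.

0.50

At equilibrium c(1−p*) = e, so c = e/(1−p*).
c = 0.17/(1 − 0.66) = 0.17/0.3400 = 0.5000.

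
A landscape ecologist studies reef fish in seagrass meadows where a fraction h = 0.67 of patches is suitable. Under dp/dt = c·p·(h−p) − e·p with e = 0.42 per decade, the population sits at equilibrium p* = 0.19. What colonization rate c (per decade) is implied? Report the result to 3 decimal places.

0.875

At equilibrium c(h−p*) = e, so c = e/(h−p*).
c = 0.42/(0.67 − 0.19) = 0.42/0.4800 = 0.8750.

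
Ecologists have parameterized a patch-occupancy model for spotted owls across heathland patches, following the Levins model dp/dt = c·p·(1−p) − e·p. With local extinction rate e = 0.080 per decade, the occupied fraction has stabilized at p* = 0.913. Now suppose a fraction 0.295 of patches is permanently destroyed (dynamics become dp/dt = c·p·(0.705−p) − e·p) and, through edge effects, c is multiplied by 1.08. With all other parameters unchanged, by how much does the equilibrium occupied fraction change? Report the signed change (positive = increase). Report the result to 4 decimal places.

Balance c(1−p*) = e gives c = e/(1 − 0.91300) = 0.080/0.08700 = 0.91954.
New p* = 0.705 − e/c = 0.705 − 0.08000/0.99310 = 0.62444.
Δp* = 0.62444 − 0.91300 = -0.28856.

-0.2886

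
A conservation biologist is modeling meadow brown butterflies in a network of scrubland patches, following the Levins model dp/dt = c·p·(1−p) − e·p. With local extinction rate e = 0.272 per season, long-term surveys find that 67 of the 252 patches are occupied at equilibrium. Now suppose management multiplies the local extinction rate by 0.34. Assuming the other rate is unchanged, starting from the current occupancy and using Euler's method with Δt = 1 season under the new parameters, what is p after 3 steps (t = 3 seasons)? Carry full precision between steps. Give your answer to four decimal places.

Observed p* = 67/252 = 0.26587.
Balance c(1−p*) = e gives c = e/(1 − 0.26587) = 0.272/0.73413 = 0.37051.
Starting from p₀ = 0.26587; update p ← p + (dp/dt)·Δt with the new parameters.
step 1: Δp = +0.04773, p = 0.31360
step 2: Δp = +0.05075, p = 0.36435
step 3: Δp = +0.05211, p = 0.41647

0.4165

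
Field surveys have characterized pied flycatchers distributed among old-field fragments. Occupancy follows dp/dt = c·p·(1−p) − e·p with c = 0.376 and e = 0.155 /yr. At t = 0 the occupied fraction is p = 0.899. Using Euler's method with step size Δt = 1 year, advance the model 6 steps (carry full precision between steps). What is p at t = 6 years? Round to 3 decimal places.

Update rule: p ← p + [c·p·(1−p) − e·p]·Δt with Δt = 1.
p: 0.89900 → 0.79380  (Δp = -0.10520)
p: 0.79380 → 0.73230  (Δp = -0.06149)
p: 0.73230 → 0.69250  (Δp = -0.03980)
p: 0.69250 → 0.66523  (Δp = -0.02727)
p: 0.66523 → 0.64586  (Δp = -0.01938)
p: 0.64586 → 0.63175  (Δp = -0.01411)

0.632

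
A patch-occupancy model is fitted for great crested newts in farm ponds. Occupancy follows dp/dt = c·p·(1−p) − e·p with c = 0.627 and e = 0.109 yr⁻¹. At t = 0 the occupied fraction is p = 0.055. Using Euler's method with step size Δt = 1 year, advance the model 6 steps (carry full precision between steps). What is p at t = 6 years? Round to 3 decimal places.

0.435

Update rule: p ← p + [c·p·(1−p) − e·p]·Δt with Δt = 1.
t = 1: p = 0.05500 + (+0.02659) = 0.08159
t = 2: p = 0.08159 + (+0.03809) = 0.11968
t = 3: p = 0.11968 + (+0.05302) = 0.17270
t = 4: p = 0.17270 + (+0.07076) = 0.24346
t = 5: p = 0.24346 + (+0.08895) = 0.33241
t = 6: p = 0.33241 + (+0.10291) = 0.43531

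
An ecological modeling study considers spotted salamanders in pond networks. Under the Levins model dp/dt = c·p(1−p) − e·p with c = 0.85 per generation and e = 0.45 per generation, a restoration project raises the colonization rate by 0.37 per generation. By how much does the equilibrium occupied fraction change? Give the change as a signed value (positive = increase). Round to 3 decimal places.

Before: p* = 1 − 0.45/0.85 = 0.4706.
After the change, c = 1.22, e = 0.45, so p* = 1 − 0.45/1.22 = 0.6311.
Δp* = 0.6311 − 0.4706 = +0.1606.

0.161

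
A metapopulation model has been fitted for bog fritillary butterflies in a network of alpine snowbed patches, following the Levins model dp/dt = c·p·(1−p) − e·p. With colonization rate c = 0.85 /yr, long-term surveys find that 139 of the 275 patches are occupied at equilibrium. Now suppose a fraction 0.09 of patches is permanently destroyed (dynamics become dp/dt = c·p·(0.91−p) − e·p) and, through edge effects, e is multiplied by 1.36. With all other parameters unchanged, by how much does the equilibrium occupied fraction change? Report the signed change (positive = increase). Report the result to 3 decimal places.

-0.268

Observed p* = 139/275 = 0.50545.
Balance c(1−p*) = e gives e = 0.85×(1 − 0.50545) = 0.42037.
New p* = 0.91 − e/c = 0.91 − 0.57170/0.85000 = 0.23741.
Δp* = 0.23741 − 0.50545 = -0.26804.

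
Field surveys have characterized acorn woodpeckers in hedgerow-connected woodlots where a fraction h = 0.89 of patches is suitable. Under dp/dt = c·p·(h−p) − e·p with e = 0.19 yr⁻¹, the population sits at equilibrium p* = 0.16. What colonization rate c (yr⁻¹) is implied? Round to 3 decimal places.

0.260

At equilibrium c(h−p*) = e, so c = e/(h−p*).
c = 0.19/(0.89 − 0.16) = 0.19/0.7300 = 0.2603.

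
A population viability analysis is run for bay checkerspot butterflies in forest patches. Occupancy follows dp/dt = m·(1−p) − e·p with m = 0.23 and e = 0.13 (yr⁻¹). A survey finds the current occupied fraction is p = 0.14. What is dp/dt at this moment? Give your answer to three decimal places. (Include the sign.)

0.180

Colonization term: m·(1−p) = 0.23×0.8600 = 0.19780.
Extinction term: e·p = 0.01820.
dp/dt = 0.19780 − 0.01820 = 0.17960.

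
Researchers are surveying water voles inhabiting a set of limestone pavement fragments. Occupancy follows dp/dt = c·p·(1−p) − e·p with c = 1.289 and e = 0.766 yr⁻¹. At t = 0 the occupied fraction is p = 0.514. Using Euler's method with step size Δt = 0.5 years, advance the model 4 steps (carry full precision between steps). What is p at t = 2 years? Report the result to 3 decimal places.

0.431

Update rule: p ← p + [c·p·(1−p) − e·p]·Δt with Δt = 0.5.
  1  |  dp/dt·Δt = -0.035863  |  p_1 = 0.478137
  2  |  dp/dt·Δt = -0.022309  |  p_2 = 0.455827
  3  |  dp/dt·Δt = -0.014714  |  p_3 = 0.441113
  4  |  dp/dt·Δt = -0.010056  |  p_4 = 0.431057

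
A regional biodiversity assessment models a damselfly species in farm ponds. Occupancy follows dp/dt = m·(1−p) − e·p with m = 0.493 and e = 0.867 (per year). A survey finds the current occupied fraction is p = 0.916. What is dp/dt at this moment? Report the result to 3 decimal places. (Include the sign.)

-0.753

Colonization term: m·(1−p) = 0.493×0.0840 = 0.04141.
Extinction term: e·p = 0.79417.
dp/dt = 0.04141 − 0.79417 = -0.75276.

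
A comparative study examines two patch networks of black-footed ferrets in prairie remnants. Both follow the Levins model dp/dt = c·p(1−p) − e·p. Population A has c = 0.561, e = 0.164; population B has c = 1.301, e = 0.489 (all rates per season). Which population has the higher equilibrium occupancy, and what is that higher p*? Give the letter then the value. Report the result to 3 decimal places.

A, 0.708

A: p*_A = 1 − 0.164/0.561 = 0.7077.
B: p*_B = 1 − 0.489/1.301 = 0.6241.
A is higher at 0.7077.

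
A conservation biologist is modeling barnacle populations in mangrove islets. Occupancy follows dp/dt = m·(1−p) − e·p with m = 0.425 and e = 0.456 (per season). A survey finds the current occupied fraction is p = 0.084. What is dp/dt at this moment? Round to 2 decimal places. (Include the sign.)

Colonization term: m·(1−p) = 0.425×0.9160 = 0.38930.
Extinction term: e·p = 0.03830.
dp/dt = 0.38930 − 0.03830 = 0.35100.

0.35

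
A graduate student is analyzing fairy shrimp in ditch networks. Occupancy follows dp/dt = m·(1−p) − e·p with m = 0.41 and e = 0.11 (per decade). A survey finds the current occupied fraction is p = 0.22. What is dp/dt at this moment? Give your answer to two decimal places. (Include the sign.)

0.30

Colonization term: m·(1−p) = 0.41×0.7800 = 0.31980.
Extinction term: e·p = 0.02420.
dp/dt = 0.31980 − 0.02420 = 0.29560.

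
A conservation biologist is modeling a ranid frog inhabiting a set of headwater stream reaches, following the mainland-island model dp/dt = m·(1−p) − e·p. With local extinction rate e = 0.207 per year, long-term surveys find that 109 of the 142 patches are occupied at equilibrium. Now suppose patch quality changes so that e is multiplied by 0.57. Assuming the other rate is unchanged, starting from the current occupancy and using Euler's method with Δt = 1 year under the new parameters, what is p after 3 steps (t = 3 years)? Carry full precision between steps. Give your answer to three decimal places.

0.852

Observed p* = 109/142 = 0.76761.
Balance m(1−p*) = e·p* gives m = e·p*/(1−p*) = 0.207×0.76761/0.23239 = 0.68373.
Starting from p₀ = 0.76761; update p ← p + (dp/dt)·Δt with the new parameters.
step 1: Δp = +0.06832, p = 0.83593
step 2: Δp = +0.01355, p = 0.84948
step 3: Δp = +0.00269, p = 0.85216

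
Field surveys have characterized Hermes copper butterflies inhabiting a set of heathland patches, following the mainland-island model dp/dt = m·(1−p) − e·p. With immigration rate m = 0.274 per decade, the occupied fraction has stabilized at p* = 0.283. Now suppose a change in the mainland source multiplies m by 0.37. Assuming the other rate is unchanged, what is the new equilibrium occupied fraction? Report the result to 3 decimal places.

0.127

Balance m(1−p*) = e·p* gives e = m(1−p*)/p* = 0.274×0.71700/0.28300 = 0.69420.
New p* = m/(m+e) = 0.10138/(0.10138+0.69420) = 0.12743.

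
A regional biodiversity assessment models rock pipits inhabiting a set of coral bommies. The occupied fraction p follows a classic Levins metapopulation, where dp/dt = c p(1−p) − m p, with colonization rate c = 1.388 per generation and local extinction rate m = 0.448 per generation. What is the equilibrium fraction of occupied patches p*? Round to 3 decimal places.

At equilibrium, colonization balances extinction: c·p*·(1−p*) = m·p*.
So p* = 1 − m/c = 1 − 0.448/1.388 = 1 − 0.3228 = 0.6772.

0.677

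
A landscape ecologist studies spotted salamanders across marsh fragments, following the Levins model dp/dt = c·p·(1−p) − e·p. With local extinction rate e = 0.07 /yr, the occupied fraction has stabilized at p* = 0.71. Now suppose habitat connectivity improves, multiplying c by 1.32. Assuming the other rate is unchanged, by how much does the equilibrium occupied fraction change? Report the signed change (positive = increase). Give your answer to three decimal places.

0.070

Balance c(1−p*) = e gives c = e/(1 − 0.71000) = 0.07/0.29000 = 0.24138.
New p* = 1 − e/c = 1 − 0.07000/0.31862 = 0.78030.
Δp* = 0.78030 − 0.71000 = +0.07030.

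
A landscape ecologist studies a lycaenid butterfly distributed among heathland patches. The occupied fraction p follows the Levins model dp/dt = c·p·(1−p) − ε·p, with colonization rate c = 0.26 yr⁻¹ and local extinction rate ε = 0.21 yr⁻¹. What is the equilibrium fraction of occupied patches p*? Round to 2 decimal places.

Setting dp/dt = 0 and dividing through by p* gives c·(1−p*) = ε.
So p* = 1 − ε/c = 1 − 0.21/0.26 = 1 − 0.8077 = 0.1923.

0.19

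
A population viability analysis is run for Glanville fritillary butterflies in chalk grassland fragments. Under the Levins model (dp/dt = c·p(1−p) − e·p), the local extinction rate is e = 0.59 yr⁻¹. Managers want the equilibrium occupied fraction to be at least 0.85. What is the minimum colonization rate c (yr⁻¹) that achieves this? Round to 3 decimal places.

3.933

p* = 1 − e/c ≥ 0.85 requires e/c ≤ 0.1500, i.e. c ≥ e/0.1500.
c_min = 0.59/0.1500 = 3.9333.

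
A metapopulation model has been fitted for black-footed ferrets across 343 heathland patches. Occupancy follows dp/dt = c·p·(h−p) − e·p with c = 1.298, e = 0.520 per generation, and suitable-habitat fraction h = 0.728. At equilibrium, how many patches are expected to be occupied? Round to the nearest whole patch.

p* = h − e/c = 0.728 − 0.4006 = 0.3274.
Expected occupied patches = N × p* = 343 × 0.3274 = 112.29 ≈ 112.

112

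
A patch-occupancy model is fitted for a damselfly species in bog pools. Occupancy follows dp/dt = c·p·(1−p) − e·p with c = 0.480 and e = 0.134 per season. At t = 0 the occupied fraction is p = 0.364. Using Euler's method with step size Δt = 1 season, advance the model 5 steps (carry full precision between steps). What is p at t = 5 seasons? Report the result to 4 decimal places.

0.6255

Update rule: p ← p + [c·p·(1−p) − e·p]·Δt with Δt = 1.
step 1: Δp = +0.06235, p = 0.42635
step 2: Δp = +0.06027, p = 0.48661
step 3: Δp = +0.05471, p = 0.54132
step 4: Δp = +0.04664, p = 0.58796
step 5: Δp = +0.03750, p = 0.62546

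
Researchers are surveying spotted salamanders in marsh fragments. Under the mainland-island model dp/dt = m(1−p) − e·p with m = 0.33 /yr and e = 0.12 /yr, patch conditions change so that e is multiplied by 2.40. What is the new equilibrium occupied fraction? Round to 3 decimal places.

Before: p* = 0.33/(0.33+0.12) = 0.7333.
After: m = 0.33, e = 0.288; p* = 0.33/0.6180 = 0.5340.

0.534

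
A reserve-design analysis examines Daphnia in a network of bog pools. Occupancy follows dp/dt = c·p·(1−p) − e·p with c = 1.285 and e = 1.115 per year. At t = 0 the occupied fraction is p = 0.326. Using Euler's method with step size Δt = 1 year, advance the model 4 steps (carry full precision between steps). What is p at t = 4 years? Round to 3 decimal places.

0.175

Update rule: p ← p + [c·p·(1−p) − e·p]·Δt with Δt = 1.
p: 0.32600 → 0.24486  (Δp = -0.08114)
p: 0.24486 → 0.20944  (Δp = -0.03542)
p: 0.20944 → 0.18868  (Δp = -0.02076)
p: 0.18868 → 0.17501  (Δp = -0.01367)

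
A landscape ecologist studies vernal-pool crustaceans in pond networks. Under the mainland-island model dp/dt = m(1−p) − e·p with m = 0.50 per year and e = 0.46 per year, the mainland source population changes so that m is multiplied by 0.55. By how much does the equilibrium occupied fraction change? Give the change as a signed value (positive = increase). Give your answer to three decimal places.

Before: p* = 0.50/(0.50+0.46) = 0.5208.
After: m = 0.275, e = 0.46; p* = 0.275/0.7350 = 0.3741.
Δp* = 0.3741 − 0.5208 = -0.1467.

-0.147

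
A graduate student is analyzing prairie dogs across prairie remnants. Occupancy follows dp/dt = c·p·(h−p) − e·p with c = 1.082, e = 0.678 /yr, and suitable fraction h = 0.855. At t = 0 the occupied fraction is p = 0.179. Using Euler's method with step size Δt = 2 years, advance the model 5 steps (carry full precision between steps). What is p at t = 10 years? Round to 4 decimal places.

0.2258

Update rule: p ← p + [c·p·(h−p) − e·p]·Δt with Δt = 2.
step 1: Δp = +0.01913, p = 0.19813
step 2: Δp = +0.01297, p = 0.21110
step 3: Δp = +0.00790, p = 0.21900
step 4: Δp = +0.00445, p = 0.22344
step 5: Δp = +0.00239, p = 0.22583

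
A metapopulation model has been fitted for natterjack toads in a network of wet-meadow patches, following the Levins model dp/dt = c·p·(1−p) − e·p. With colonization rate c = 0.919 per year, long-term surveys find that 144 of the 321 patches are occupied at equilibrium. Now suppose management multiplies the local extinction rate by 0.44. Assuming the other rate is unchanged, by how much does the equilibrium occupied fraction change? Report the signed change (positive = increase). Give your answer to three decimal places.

Observed p* = 144/321 = 0.44860.
Balance c(1−p*) = e gives e = 0.919×(1 − 0.44860) = 0.50674.
New p* = 1 − e/c = 1 − 0.22297/0.91900 = 0.75738.
Δp* = 0.75738 − 0.44860 = +0.30878.

0.309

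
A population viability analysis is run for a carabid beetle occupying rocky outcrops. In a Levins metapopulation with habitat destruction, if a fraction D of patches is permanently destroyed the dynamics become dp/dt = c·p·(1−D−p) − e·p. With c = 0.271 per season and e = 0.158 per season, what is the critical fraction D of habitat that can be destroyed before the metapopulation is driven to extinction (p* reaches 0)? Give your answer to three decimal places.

0.417

The nontrivial equilibrium is p* = (1−D) − e/c; extinction occurs when this hits zero.
So D_crit = 1 − e/c = 1 − 0.158/0.271 = 1 − 0.5830 = 0.4170.
Note this equals the original equilibrium occupancy — the Levins extinction-debt result.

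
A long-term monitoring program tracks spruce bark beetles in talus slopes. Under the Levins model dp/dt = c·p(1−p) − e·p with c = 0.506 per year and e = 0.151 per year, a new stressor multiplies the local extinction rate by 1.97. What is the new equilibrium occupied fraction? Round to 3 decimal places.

0.412

Before: p* = 1 − 0.151/0.506 = 0.7016.
After the change, c = 0.506, e = 0.29747, so p* = 1 − 0.29747/0.506 = 0.4121.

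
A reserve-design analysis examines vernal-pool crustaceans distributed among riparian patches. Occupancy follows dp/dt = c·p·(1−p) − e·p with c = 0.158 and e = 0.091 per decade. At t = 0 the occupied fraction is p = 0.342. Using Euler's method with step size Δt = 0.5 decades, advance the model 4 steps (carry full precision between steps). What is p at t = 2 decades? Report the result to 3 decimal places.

Update rule: p ← p + [c·p·(1−p) − e·p]·Δt with Δt = 0.5.
  1  |  dp/dt·Δt = +0.002217  |  p_1 = 0.344217
  2  |  dp/dt·Δt = +0.002171  |  p_2 = 0.346388
  3  |  dp/dt·Δt = +0.002125  |  p_3 = 0.348513
  4  |  dp/dt·Δt = +0.002080  |  p_4 = 0.350593

0.351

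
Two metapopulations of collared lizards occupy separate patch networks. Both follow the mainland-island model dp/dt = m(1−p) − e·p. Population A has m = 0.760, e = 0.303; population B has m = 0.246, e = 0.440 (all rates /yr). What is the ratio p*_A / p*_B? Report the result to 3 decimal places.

1.994

A: p*_A = m/(m+e) = 0.760/1.0630 = 0.7150.
B: p*_B = 0.246/0.6860 = 0.3586.
p*_A / p*_B = 0.7150/0.3586 = 1.9937.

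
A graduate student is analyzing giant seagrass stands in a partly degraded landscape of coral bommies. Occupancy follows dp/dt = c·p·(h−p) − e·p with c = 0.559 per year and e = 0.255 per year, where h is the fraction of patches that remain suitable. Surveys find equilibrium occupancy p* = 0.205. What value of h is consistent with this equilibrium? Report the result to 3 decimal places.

0.661

At equilibrium c(h−p*) = e, so h = p* + e/c.
h = 0.205 + 0.255/0.559 = 0.205 + 0.4562 = 0.6612.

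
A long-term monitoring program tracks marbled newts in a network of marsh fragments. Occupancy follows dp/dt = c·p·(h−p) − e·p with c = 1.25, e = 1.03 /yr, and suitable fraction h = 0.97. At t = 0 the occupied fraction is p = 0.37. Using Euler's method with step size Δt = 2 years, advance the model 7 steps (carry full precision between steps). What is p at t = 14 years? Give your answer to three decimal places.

0.147

Update rule: p ← p + [c·p·(h−p) − e·p]·Δt with Δt = 2.
  1  |  dp/dt·Δt = -0.207200  |  p_1 = 0.162800
  2  |  dp/dt·Δt = -0.006838  |  p_2 = 0.155962
  3  |  dp/dt·Δt = -0.003884  |  p_3 = 0.152078
  4  |  dp/dt·Δt = -0.002311  |  p_4 = 0.149767
  5  |  dp/dt·Δt = -0.001410  |  p_5 = 0.148357
  6  |  dp/dt·Δt = -0.000874  |  p_6 = 0.147483
  7  |  dp/dt·Δt = -0.000547  |  p_7 = 0.146936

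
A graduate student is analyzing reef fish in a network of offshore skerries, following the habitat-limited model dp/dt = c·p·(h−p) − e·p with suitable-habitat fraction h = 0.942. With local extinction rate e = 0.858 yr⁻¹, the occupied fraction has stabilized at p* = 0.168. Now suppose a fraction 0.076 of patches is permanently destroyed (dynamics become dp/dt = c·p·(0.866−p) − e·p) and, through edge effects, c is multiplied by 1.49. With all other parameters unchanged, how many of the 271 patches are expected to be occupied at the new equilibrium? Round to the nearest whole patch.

94

Balance c(h−p*) = e gives c = e/(0.942 − 0.16800) = 0.858/0.77400 = 1.10853.
New p* = 0.866 − e/c = 0.866 − 0.85800/1.65171 = 0.34654.
Expected occupied = 271 × 0.34654 = 93.91 ≈ 94.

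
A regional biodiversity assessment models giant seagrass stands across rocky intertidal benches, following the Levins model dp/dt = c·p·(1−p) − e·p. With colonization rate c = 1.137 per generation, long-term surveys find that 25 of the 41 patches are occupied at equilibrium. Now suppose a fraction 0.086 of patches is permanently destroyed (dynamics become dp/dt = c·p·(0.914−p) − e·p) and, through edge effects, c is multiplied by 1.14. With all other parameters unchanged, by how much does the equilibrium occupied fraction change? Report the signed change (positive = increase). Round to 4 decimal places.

-0.0381

Observed p* = 25/41 = 0.60976.
Balance c(1−p*) = e gives e = 1.137×(1 − 0.60976) = 0.44370.
New p* = 0.914 − e/c = 0.914 − 0.44370/1.29618 = 0.57169.
Δp* = 0.57169 − 0.60976 = -0.03807.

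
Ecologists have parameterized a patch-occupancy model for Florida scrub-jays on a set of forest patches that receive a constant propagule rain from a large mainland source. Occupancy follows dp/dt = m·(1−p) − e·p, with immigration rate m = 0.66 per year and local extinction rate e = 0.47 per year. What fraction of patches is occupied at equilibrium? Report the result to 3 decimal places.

At equilibrium the propagule rain into empty patches balances local extinction: m(1−p*) = e·p*.
p* = m/(m+e) = 0.66/(0.66+0.47) = 0.66/1.1300 = 0.5841.

0.584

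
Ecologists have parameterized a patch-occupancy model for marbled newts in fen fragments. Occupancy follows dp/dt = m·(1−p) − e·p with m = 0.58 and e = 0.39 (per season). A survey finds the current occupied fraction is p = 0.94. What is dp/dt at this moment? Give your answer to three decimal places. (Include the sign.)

-0.332

Colonization term: m·(1−p) = 0.58×0.0600 = 0.03480.
Extinction term: e·p = 0.36660.
dp/dt = 0.03480 − 0.36660 = -0.33180.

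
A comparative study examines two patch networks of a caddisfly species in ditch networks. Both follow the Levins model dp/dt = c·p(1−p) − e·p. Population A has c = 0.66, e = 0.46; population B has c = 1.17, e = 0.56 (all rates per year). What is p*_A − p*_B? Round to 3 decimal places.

A: p*_A = 1 − 0.46/0.66 = 0.3030.
B: p*_B = 1 − 0.56/1.17 = 0.5214.
p*_A − p*_B = 0.3030 − 0.5214 = -0.2183.

-0.218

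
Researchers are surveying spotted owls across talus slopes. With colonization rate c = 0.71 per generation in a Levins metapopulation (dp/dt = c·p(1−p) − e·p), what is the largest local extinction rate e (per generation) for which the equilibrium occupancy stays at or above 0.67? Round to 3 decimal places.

1 − e/c ≥ 0.67 ⇒ e ≤ c(1 − 0.67) = 0.71 × 0.3300.
e_max = 0.2343.

0.234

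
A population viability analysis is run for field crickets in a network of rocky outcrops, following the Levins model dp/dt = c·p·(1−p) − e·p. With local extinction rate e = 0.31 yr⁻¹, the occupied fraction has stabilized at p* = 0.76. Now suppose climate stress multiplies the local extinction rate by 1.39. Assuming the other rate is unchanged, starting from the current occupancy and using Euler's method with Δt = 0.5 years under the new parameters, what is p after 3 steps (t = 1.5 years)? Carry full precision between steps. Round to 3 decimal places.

0.681

Balance c(1−p*) = e gives c = e/(1 − 0.76000) = 0.31/0.24000 = 1.29167.
Starting from p₀ = 0.76000; update p ← p + (dp/dt)·Δt with the new parameters.
p: 0.76000 → 0.71406  (Δp = -0.04594)
p: 0.71406 → 0.69208  (Δp = -0.02198)
p: 0.69208 → 0.68060  (Δp = -0.01148)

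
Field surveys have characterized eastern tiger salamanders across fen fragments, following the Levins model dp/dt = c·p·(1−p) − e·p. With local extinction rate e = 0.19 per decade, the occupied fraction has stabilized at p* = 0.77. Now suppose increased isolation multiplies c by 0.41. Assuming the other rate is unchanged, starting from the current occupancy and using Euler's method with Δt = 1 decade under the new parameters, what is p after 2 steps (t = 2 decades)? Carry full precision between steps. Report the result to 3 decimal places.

0.627

Balance c(1−p*) = e gives c = e/(1 − 0.77000) = 0.19/0.23000 = 0.82609.
Starting from p₀ = 0.77000; update p ← p + (dp/dt)·Δt with the new parameters.
p: 0.77000 → 0.68368  (Δp = -0.08632)
p: 0.68368 → 0.62703  (Δp = -0.05665)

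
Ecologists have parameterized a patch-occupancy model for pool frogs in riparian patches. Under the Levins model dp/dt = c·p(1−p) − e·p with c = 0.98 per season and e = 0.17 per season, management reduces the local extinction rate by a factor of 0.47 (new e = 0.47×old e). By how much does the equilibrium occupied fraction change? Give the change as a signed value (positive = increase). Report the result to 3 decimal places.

0.092

Before: p* = 1 − 0.17/0.98 = 0.8265.
After the change, c = 0.98, e = 0.0799, so p* = 1 − 0.0799/0.98 = 0.9185.
Δp* = 0.9185 − 0.8265 = +0.0919.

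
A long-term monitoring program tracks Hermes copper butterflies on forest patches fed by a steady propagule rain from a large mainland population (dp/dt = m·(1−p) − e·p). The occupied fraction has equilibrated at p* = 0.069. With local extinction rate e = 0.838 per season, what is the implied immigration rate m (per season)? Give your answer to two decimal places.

At equilibrium m(1−p*) = e·p*, so m = e·p*/(1−p*).
m = 0.838 × 0.069 / 0.9310 = 0.0578/0.9310 = 0.0621.

0.06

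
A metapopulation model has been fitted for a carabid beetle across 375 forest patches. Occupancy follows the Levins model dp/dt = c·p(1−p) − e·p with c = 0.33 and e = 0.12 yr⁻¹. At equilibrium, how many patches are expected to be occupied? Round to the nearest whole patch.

p* = 1 − e/c = 1 − 0.12/0.33 = 0.6364.
Expected occupied patches = N × p* = 375 × 0.6364 = 238.64 ≈ 239.

239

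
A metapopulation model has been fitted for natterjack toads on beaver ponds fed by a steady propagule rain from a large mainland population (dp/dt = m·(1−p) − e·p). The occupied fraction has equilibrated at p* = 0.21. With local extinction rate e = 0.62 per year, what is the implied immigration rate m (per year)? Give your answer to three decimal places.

0.165

At equilibrium m(1−p*) = e·p*, so m = e·p*/(1−p*).
m = 0.62 × 0.21 / 0.7900 = 0.1302/0.7900 = 0.1648.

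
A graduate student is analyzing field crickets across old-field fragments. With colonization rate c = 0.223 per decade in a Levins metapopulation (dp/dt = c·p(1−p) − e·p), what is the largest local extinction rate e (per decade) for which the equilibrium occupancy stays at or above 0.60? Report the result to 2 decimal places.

1 − e/c ≥ 0.60 ⇒ e ≤ c(1 − 0.60) = 0.223 × 0.4000.
e_max = 0.0892.

0.09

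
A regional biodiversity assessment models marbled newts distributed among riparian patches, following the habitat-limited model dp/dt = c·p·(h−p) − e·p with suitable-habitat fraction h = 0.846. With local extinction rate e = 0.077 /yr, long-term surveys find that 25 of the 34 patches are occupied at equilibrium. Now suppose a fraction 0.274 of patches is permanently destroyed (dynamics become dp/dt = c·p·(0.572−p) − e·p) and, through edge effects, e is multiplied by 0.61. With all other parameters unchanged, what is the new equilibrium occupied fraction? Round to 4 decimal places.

Observed p* = 25/34 = 0.73529.
Balance c(h−p*) = e gives c = e/(0.846 − 0.73529) = 0.077/0.11071 = 0.69551.
New p* = 0.572 − e/c = 0.572 − 0.04697/0.69551 = 0.50447.

0.5045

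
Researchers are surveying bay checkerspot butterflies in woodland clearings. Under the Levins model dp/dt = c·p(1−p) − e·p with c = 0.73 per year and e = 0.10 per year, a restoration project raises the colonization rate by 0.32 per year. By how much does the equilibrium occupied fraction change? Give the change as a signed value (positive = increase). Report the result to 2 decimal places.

0.04

Before: p* = 1 − 0.10/0.73 = 0.8630.
After the change, c = 1.05, e = 0.1, so p* = 1 − 0.1/1.05 = 0.9048.
Δp* = 0.9048 − 0.8630 = +0.0417.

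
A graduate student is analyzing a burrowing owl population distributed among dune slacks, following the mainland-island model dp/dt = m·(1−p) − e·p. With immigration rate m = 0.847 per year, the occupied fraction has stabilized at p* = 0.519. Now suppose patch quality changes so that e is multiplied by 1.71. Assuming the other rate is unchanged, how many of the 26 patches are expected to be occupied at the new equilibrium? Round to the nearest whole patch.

10

Balance m(1−p*) = e·p* gives e = m(1−p*)/p* = 0.847×0.48100/0.51900 = 0.78498.
New p* = m/(m+e) = 0.84700/(0.84700+1.34232) = 0.38688.
Expected occupied = 26 × 0.38688 = 10.06 ≈ 10.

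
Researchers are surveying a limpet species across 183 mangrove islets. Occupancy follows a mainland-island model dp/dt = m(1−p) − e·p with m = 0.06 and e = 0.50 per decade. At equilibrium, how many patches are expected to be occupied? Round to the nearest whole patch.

p* = m/(m+e) = 0.06/0.5600 = 0.1071.
Expected occupied patches = N × p* = 183 × 0.1071 = 19.61 ≈ 20.

20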